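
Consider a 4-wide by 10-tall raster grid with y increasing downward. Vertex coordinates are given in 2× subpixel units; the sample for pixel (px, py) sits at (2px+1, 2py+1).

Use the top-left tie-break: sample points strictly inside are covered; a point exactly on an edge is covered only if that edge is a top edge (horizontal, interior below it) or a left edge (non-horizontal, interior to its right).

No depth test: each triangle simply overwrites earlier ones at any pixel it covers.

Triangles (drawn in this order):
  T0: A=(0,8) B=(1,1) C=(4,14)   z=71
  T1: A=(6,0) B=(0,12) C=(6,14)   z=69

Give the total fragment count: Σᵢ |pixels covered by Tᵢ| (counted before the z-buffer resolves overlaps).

T0:
  2·area = 34
  edge (0, 8)→(1, 1): d=(1,-7) top-left  bias=+0
  edge (1, 1)→(4, 14): d=(3,13) right/bottom  bias=-1
  edge (4, 14)→(0, 8): d=(-4,-6) top-left  bias=+0
    (0,0)@(1, 1): e=[0,0,34] → .  [on edge]
    (0,1)@(1, 3): e=[2,6,26] → X
    (1,1)@(3, 3): e=[16,-20,38] → .
    (0,2)@(1, 5): e=[4,12,18] → X
    (1,2)@(3, 5): e=[18,-14,30] → .
    (0,3)@(1, 7): e=[6,18,10] → X
    (1,3)@(3, 7): e=[20,-8,22] → .
    (0,4)@(1, 9): e=[8,24,2] → X
    (1,4)@(3, 9): e=[22,-2,14] → .
    (0,5)@(1, 11): e=[10,30,-6] → .
    (1,5)@(3, 11): e=[24,4,6] → X
    (2,5)@(5, 11): e=[38,-22,18] → .
  covered (5 px):
    . . . .
    X . . .
    X . . .
    X . . .
    X . . .
    . X . .
    . . . .
    . . . .
    . . . .
    . . . .
T1:
  2·area = 84  (B↔C swapped to make it positive)
  edge (6, 0)→(6, 14): d=(0,14) right/bottom  bias=-1
  edge (6, 14)→(0, 12): d=(-6,-2) top-left  bias=+0
  edge (0, 12)→(6, 0): d=(6,-12) top-left  bias=+0
    (2,1)@(5, 3): e=[14,64,6] → X
    (3,1)@(7, 3): e=[-14,68,30] → .
    (2,2)@(5, 5): e=[14,52,18] → X
    (3,2)@(7, 5): e=[-14,56,42] → .
    (1,3)@(3, 7): e=[42,36,6] → X
    (3,3)@(7, 7): e=[-14,44,54] → .
    (1,4)@(3, 9): e=[42,24,18] → X
    (3,4)@(7, 9): e=[-14,32,66] → .
    (0,5)@(1, 11): e=[70,8,6] → X
    (3,5)@(7, 11): e=[-14,20,78] → .
    (0,6)@(1, 13): e=[70,-4,18] → .
    (1,6)@(3, 13): e=[42,0,42] → X  [on edge]
  covered (11 px):
    . . . .
    . . X .
    . . X .
    . X X .
    . X X .
    X X X .
    . X X .
    . . . .
    . . . .
    . . . .

Answer: 16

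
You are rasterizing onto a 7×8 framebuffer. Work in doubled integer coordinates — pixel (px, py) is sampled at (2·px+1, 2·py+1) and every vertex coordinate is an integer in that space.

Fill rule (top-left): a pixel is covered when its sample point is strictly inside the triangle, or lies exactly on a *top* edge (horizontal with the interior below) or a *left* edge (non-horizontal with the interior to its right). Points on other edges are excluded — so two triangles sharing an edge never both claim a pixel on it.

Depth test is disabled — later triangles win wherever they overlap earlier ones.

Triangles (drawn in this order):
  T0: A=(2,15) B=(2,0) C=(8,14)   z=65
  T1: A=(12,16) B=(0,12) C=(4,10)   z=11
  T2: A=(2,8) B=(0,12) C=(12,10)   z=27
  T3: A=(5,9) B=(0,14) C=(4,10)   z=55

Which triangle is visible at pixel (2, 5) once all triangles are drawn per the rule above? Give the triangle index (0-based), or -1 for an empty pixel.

T0:
  2·area = 90
  edge (2, 15)→(2, 0): d=(0,-15) top-left  bias=+0
  edge (2, 0)→(8, 14): d=(6,14) right/bottom  bias=-1
  edge (8, 14)→(2, 15): d=(-6,1) right/bottom  bias=-1
    (1,1)@(3, 3): e=[15,4,71] → █
    (2,1)@(5, 3): e=[45,-24,69] → ·
    (1,2)@(3, 5): e=[15,16,59] → █
    (2,2)@(5, 5): e=[45,-12,57] → ·
    (1,3)@(3, 7): e=[15,28,47] → █
    (2,3)@(5, 7): e=[45,0,45] → ·  [on edge]
    (1,4)@(3, 9): e=[15,40,35] → █
    (2,4)@(5, 9): e=[45,12,33] → █
    (3,4)@(7, 9): e=[75,-16,31] → ·
    (1,5)@(3, 11): e=[15,52,23] → █
    (3,5)@(7, 11): e=[75,-4,19] → ·
    (1,6)@(3, 13): e=[15,64,11] → █
  covered (10 px):
    · · · · · · ·
    · █ · · · · ·
    · █ · · · · ·
    · █ · · · · ·
    · █ █ · · · ·
    · █ █ · · · ·
    · █ █ █ · · ·
    · · · · · · ·
T1:
  2·area = 40
  edge (12, 16)→(0, 12): d=(-12,-4) top-left  bias=+0
  edge (0, 12)→(4, 10): d=(4,-2) top-left  bias=+0
  edge (4, 10)→(12, 16): d=(8,6) right/bottom  bias=-1
    (1,5)@(3, 11): e=[24,2,14] → █
    (2,5)@(5, 11): e=[32,6,2] → █
    (3,5)@(7, 11): e=[40,10,-10] → ·
    (1,6)@(3, 13): e=[0,10,30] → █  [on edge]
    (3,6)@(7, 13): e=[16,18,6] → █
    (4,6)@(9, 13): e=[24,22,-6] → ·
    (1,7)@(3, 15): e=[-24,18,46] → ·
    (2,7)@(5, 15): e=[-16,22,34] → ·
    (3,7)@(7, 15): e=[-8,26,22] → ·
    (4,7)@(9, 15): e=[0,30,10] → █  [on edge]
    (5,7)@(11, 15): e=[8,34,-2] → ·
  covered (6 px):
    · · · · · · ·
    · · · · · · ·
    · · · · · · ·
    · · · · · · ·
    · · · · · · ·
    · █ █ · · · ·
    · █ █ █ · · ·
    · · · · █ · ·
T2:
  2·area = 44  (B↔C swapped to make it positive)
  edge (2, 8)→(12, 10): d=(10,2) right/bottom  bias=-1
  edge (12, 10)→(0, 12): d=(-12,2) right/bottom  bias=-1
  edge (0, 12)→(2, 8): d=(2,-4) top-left  bias=+0
    (1,4)@(3, 9): e=[8,30,6] → █
    (2,4)@(5, 9): e=[4,26,14] → █
    (3,4)@(7, 9): e=[0,22,22] → ·  [on edge]
    (0,5)@(1, 11): e=[32,10,2] → █
    (3,5)@(7, 11): e=[20,-2,26] → ·
    (0,6)@(1, 13): e=[52,-14,6] → ·
    (1,6)@(3, 13): e=[48,-18,14] → ·
    (2,6)@(5, 13): e=[44,-22,22] → ·
  covered (5 px):
    · · · · · · ·
    · · · · · · ·
    · · · · · · ·
    · · · · · · ·
    · █ █ · · · ·
    █ █ █ · · · ·
    · · · · · · ·
    · · · · · · ·
T3:
  degenerate (2·area = 0) — covers nothing

Z-buffer (winner per pixel, '.' = empty):
  . . . . . . .
  . 0 . . . . .
  . 0 . . . . .
  . 0 . . . . .
  . 2 2 . . . .
  2 2 2 . . . .
  . 1 1 1 . . .
  . . . . 1 . .

Final: 2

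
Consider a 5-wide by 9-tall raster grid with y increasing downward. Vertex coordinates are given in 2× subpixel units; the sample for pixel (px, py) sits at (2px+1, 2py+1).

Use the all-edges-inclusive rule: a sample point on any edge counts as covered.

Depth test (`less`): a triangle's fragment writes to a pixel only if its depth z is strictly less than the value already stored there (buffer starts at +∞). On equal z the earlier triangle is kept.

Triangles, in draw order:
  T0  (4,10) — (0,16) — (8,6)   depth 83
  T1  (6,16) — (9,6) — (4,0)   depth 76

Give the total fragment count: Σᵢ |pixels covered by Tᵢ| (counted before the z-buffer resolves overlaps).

T0:
  2·area = 8  (B↔C swapped to make it positive)
  edge (4, 10)→(8, 6): d=(4,-4) inclusive
  edge (8, 6)→(0, 16): d=(-8,10) inclusive
  edge (0, 16)→(4, 10): d=(4,-6) inclusive
    (4,2)@(9, 5): e=[0,-2,10] → .  [on edge]
    (3,3)@(7, 7): e=[0,2,6] → X  [on edge]
    (4,3)@(9, 7): e=[8,-18,18] → .
    (2,4)@(5, 9): e=[0,6,2] → X  [on edge]
    (3,4)@(7, 9): e=[8,-14,14] → .
    (1,5)@(3, 11): e=[0,10,-2] → .  [on edge]
    (2,5)@(5, 11): e=[8,-10,10] → .
    (0,6)@(1, 13): e=[0,14,-6] → .  [on edge]
  covered (2 px):
    . . . . .
    . . . . .
    . . . . .
    . . . X .
    . . X . .
    . . . . .
    . . . . .
    . . . . .
    . . . . .
T1:
  2·area = 68  (B↔C swapped to make it positive)
  edge (6, 16)→(4, 0): d=(-2,-16) inclusive
  edge (4, 0)→(9, 6): d=(5,6) inclusive
  edge (9, 6)→(6, 16): d=(-3,10) inclusive
    (2,1)@(5, 3): e=[10,9,49] → X
    (3,1)@(7, 3): e=[42,-3,29] → .
    (2,2)@(5, 5): e=[6,19,43] → X
    (3,2)@(7, 5): e=[38,7,23] → X
    (4,2)@(9, 5): e=[70,-5,3] → .
    (2,3)@(5, 7): e=[2,29,37] → X
    (4,3)@(9, 7): e=[66,5,-3] → .
    (2,4)@(5, 9): e=[-2,39,31] → .
    (3,4)@(7, 9): e=[30,27,11] → X
    (4,4)@(9, 9): e=[62,15,-9] → .
    (3,5)@(7, 11): e=[26,37,5] → X
    (4,5)@(9, 11): e=[58,25,-15] → .
  covered (7 px):
    . . . . .
    . . X . .
    . . X X .
    . . X X .
    . . . X .
    . . . X .
    . . . . .
    . . . . .
    . . . . .

Answer: 9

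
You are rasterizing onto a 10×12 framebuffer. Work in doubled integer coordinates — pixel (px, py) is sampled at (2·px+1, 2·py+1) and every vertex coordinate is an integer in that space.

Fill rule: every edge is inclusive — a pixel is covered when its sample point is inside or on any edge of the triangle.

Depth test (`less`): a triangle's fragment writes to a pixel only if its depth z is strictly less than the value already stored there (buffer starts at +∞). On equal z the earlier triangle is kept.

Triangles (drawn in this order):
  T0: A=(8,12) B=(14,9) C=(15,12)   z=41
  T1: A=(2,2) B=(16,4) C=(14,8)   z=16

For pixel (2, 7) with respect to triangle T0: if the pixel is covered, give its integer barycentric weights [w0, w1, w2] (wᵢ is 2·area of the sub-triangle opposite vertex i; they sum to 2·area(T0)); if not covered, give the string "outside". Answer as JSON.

T0:
  2·area = 21
  edge (8, 12)→(14, 9): d=(6,-3) inclusive
  edge (14, 9)→(15, 12): d=(1,3) inclusive
  edge (15, 12)→(8, 12): d=(-7,0) inclusive
    (5,5)@(11, 11): e=[3,11,7] → █
    (6,5)@(13, 11): e=[9,5,7] → █
    (7,5)@(15, 11): e=[15,-1,7] → ·
    (5,6)@(11, 13): e=[15,13,-7] → ·
    (6,6)@(13, 13): e=[21,7,-7] → ·
  covered (2 px):
    · · · · · · · · · ·
    · · · · · · · · · ·
    · · · · · · · · · ·
    · · · · · · · · · ·
    · · · · · · · · · ·
    · · · · · █ █ · · ·
    · · · · · · · · · ·
    · · · · · · · · · ·
    · · · · · · · · · ·
    · · · · · · · · · ·
    · · · · · · · · · ·
    · · · · · · · · · ·
T1:
  2·area = 60
  edge (2, 2)→(16, 4): d=(14,2) inclusive
  edge (16, 4)→(14, 8): d=(-2,4) inclusive
  edge (14, 8)→(2, 2): d=(-12,-6) inclusive
    (2,1)@(5, 3): e=[8,46,6] → █
    (3,1)@(7, 3): e=[4,38,18] → █
    (4,1)@(9, 3): e=[0,30,30] → █  [on edge]
    (5,1)@(11, 3): e=[-4,22,42] → ·
    (2,2)@(5, 5): e=[36,42,-18] → ·
    (3,2)@(7, 5): e=[32,34,-6] → ·
    (4,2)@(9, 5): e=[28,26,6] → █
    (5,2)@(11, 5): e=[24,18,18] → █
    (6,2)@(13, 5): e=[20,10,30] → █
    (7,2)@(15, 5): e=[16,2,42] → █
    (8,2)@(17, 5): e=[12,-6,54] → ·
    (4,3)@(9, 7): e=[56,22,-18] → ·
  covered (8 px):
    · · · · · · · · · ·
    · · █ █ █ · · · · ·
    · · · · █ █ █ █ · ·
    · · · · · · █ · · ·
    · · · · · · · · · ·
    · · · · · · · · · ·
    · · · · · · · · · ·
    · · · · · · · · · ·
    · · · · · · · · · ·
    · · · · · · · · · ·
    · · · · · · · · · ·
    · · · · · · · · · ·

Result: "outside"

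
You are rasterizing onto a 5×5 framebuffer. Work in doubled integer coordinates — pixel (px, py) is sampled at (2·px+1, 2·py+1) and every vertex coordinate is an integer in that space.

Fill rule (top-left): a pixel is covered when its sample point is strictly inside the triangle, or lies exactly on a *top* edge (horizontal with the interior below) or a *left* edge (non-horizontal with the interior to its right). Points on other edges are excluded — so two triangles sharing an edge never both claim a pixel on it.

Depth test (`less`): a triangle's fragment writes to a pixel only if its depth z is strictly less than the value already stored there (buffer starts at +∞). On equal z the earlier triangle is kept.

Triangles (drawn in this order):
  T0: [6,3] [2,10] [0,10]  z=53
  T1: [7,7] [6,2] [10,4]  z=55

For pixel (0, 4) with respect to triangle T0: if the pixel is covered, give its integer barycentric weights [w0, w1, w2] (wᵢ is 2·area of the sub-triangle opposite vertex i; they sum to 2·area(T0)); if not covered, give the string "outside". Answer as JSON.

T0:
  2·area = 14
  edge (6, 3)→(2, 10): d=(-4,7) right/bottom  bias=-1
  edge (2, 10)→(0, 10): d=(-2,0) right/bottom  bias=-1
  edge (0, 10)→(6, 3): d=(6,-7) top-left  bias=+0
    (1,3)@(3, 7): e=[5,6,3] → X
    (2,3)@(5, 7): e=[-9,6,17] → .
    (0,4)@(1, 9): e=[11,2,1] → X
    (1,4)@(3, 9): e=[-3,2,15] → .
  covered (2 px):
    . . . . .
    . . . . .
    . . . . .
    . X . . .
    X . . . .
T1:
  2·area = 18
  edge (7, 7)→(6, 2): d=(-1,-5) top-left  bias=+0
  edge (6, 2)→(10, 4): d=(4,2) right/bottom  bias=-1
  edge (10, 4)→(7, 7): d=(-3,3) right/bottom  bias=-1
    (3,1)@(7, 3): e=[4,2,12] → X
    (4,1)@(9, 3): e=[14,-2,6] → .
    (3,2)@(7, 5): e=[2,10,6] → X
    (4,2)@(9, 5): e=[12,6,0] → .  [on edge]
    (3,3)@(7, 7): e=[0,18,0] → .  [on edge]
    (2,4)@(5, 9): e=[-12,30,0] → .  [on edge]
  covered (2 px):
    . . . . .
    . . . X .
    . . . X .
    . . . . .
    . . . . .

Result: [2,1,11]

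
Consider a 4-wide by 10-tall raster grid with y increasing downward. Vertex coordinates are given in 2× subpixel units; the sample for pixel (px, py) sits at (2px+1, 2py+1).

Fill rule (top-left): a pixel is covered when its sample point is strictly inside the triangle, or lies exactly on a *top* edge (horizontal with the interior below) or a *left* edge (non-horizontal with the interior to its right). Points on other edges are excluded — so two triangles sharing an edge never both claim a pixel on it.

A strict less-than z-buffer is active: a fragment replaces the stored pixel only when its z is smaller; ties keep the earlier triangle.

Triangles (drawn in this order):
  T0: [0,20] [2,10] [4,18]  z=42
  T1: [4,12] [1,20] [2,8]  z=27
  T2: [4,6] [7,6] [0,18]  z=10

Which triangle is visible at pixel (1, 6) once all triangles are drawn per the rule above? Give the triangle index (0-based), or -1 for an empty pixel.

T0:
  2·area = 36
  edge (0, 20)→(2, 10): d=(2,-10) top-left  bias=+0
  edge (2, 10)→(4, 18): d=(2,8) right/bottom  bias=-1
  edge (4, 18)→(0, 20): d=(-4,2) right/bottom  bias=-1
    (1,2)@(3, 5): e=[0,-18,54] → ·  [on edge]
    (0,7)@(1, 15): e=[0,18,18] → #  [on edge]
    (1,7)@(3, 15): e=[20,2,14] → #
    (2,7)@(5, 15): e=[40,-14,10] → ·
    (0,8)@(1, 17): e=[4,22,10] → #
    (2,8)@(5, 17): e=[44,-10,2] → ·
    (0,9)@(1, 19): e=[8,26,2] → #
    (1,9)@(3, 19): e=[28,10,-2] → ·
  covered (5 px):
    · · · ·
    · · · ·
    · · · ·
    · · · ·
    · · · ·
    · · · ·
    · · · ·
    # # · ·
    # # · ·
    # · · ·
T1:
  2·area = 28
  edge (4, 12)→(1, 20): d=(-3,8) right/bottom  bias=-1
  edge (1, 20)→(2, 8): d=(1,-12) top-left  bias=+0
  edge (2, 8)→(4, 12): d=(2,4) right/bottom  bias=-1
    (1,5)@(3, 11): e=[11,15,2] → #
    (2,5)@(5, 11): e=[-5,39,-6] → ·
    (1,6)@(3, 13): e=[5,17,6] → #
    (2,6)@(5, 13): e=[-11,41,-2] → ·
    (1,7)@(3, 15): e=[-1,19,10] → ·
  covered (2 px):
    · · · ·
    · · · ·
    · · · ·
    · · · ·
    · · · ·
    · # · ·
    · # · ·
    · · · ·
    · · · ·
    · · · ·
T2:
  2·area = 36
  edge (4, 6)→(7, 6): d=(3,0) top-left  bias=+0
  edge (7, 6)→(0, 18): d=(-7,12) right/bottom  bias=-1
  edge (0, 18)→(4, 6): d=(4,-12) top-left  bias=+0
    (2,1)@(5, 3): e=[-9,45,0] → ·  [on edge]
    (2,3)@(5, 7): e=[3,17,16] → #
    (3,3)@(7, 7): e=[3,-7,40] → ·
    (1,4)@(3, 9): e=[9,27,0] → #  [on edge]
    (3,4)@(7, 9): e=[9,-21,48] → ·
    (1,5)@(3, 11): e=[15,13,8] → #
    (2,5)@(5, 11): e=[15,-11,32] → ·
    (1,6)@(3, 13): e=[21,-1,16] → ·
    (0,7)@(1, 15): e=[27,9,0] → #  [on edge]
    (1,7)@(3, 15): e=[27,-15,24] → ·
    (0,8)@(1, 17): e=[33,-5,8] → ·
  covered (5 px):
    · · · ·
    · · · ·
    · · · ·
    · · # ·
    · # # ·
    · # · ·
    · · · ·
    # · · ·
    · · · ·
    · · · ·

Z-buffer (winner per pixel, '.' = empty):
  . . . .
  . . . .
  . . . .
  . . 2 .
  . 2 2 .
  . 2 . .
  . 1 . .
  2 0 . .
  0 0 . .
  0 . . .

Result: 1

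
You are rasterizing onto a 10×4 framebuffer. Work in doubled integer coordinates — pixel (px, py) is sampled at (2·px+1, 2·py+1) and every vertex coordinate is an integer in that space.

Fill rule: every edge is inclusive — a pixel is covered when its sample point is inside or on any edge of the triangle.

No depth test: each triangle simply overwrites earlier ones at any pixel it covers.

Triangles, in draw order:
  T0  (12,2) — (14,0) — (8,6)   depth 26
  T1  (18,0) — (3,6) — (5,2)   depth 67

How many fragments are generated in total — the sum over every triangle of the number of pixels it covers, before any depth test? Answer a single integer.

T0:
  degenerate (2·area = 0) — covers nothing
T1:
  2·area = 48
  edge (18, 0)→(3, 6): d=(-15,6) inclusive
  edge (3, 6)→(5, 2): d=(2,-4) inclusive
  edge (5, 2)→(18, 0): d=(13,-2) inclusive
    (6,0)@(13, 1): e=[15,30,3] → █
    (7,0)@(15, 1): e=[3,38,7] → █
    (8,0)@(17, 1): e=[-9,46,11] → ·
    (2,1)@(5, 3): e=[33,2,13] → █
    (3,1)@(7, 3): e=[21,10,17] → █
    (4,1)@(9, 3): e=[9,18,21] → █
    (5,1)@(11, 3): e=[-3,26,25] → ·
    (6,1)@(13, 3): e=[-15,34,29] → ·
    (7,1)@(15, 3): e=[-27,42,33] → ·
    (2,2)@(5, 5): e=[3,6,39] → █
    (3,2)@(7, 5): e=[-9,14,43] → ·
    (4,2)@(9, 5): e=[-21,22,47] → ·
  covered (6 px):
    · · · · · · █ █ · ·
    · · █ █ █ · · · · ·
    · · █ · · · · · · ·
    · · · · · · · · · ·

Result: 6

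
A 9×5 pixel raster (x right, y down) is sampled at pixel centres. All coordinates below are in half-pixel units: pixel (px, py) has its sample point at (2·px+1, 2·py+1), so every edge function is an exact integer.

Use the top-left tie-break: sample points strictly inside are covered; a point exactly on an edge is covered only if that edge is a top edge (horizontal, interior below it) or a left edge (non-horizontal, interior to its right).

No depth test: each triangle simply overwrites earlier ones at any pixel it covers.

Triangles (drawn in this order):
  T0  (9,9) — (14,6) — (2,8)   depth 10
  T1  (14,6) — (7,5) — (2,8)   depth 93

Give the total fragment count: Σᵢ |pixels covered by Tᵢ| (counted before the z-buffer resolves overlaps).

T0:
  2·area = 26  (B↔C swapped to make it positive)
  edge (9, 9)→(2, 8): d=(-7,-1) top-left  bias=+0
  edge (2, 8)→(14, 6): d=(12,-2) top-left  bias=+0
  edge (14, 6)→(9, 9): d=(-5,3) right/bottom  bias=-1
    (4,3)@(9, 7): e=[14,2,10] → X
    (5,3)@(11, 7): e=[16,6,4] → X
    (6,3)@(13, 7): e=[18,10,-2] → .
    (4,4)@(9, 9): e=[0,26,0] → .  [on edge]
    (5,4)@(11, 9): e=[2,30,-6] → .
  covered (2 px):
    . . . . . . . . .
    . . . . . . . . .
    . . . . . . . . .
    . . . . X X . . .
    . . . . . . . . .
T1:
  2·area = 26  (B↔C swapped to make it positive)
  edge (14, 6)→(2, 8): d=(-12,2) right/bottom  bias=-1
  edge (2, 8)→(7, 5): d=(5,-3) top-left  bias=+0
  edge (7, 5)→(14, 6): d=(7,1) right/bottom  bias=-1
    (3,2)@(7, 5): e=[26,0,0] → .  [on edge]
    (2,3)@(5, 7): e=[6,4,16] → X
    (3,3)@(7, 7): e=[2,10,14] → X
    (4,3)@(9, 7): e=[-2,16,12] → .
    (2,4)@(5, 9): e=[-18,14,30] → .
    (3,4)@(7, 9): e=[-22,20,28] → .
  covered (2 px):
    . . . . . . . . .
    . . . . . . . . .
    . . . . . . . . .
    . . X X . . . . .
    . . . . . . . . .

Answer: 4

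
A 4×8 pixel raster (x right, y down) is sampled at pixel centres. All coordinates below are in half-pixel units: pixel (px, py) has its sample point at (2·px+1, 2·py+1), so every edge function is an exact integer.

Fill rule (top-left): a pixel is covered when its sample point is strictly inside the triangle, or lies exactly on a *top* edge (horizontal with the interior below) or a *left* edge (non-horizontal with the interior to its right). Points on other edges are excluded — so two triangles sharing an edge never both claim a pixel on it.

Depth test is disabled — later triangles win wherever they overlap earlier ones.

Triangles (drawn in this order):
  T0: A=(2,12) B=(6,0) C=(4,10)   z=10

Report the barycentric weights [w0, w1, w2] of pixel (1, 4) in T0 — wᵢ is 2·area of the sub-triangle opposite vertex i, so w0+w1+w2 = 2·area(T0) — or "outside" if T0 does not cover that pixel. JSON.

T0:
  2·area = 16
  edge (2, 12)→(6, 0): d=(4,-12) top-left  bias=+0
  edge (6, 0)→(4, 10): d=(-2,10) right/bottom  bias=-1
  edge (4, 10)→(2, 12): d=(-2,2) right/bottom  bias=-1
    (2,1)@(5, 3): e=[0,4,12] → #  [on edge]
    (3,1)@(7, 3): e=[24,-16,8] → ·
    (2,2)@(5, 5): e=[8,0,8] → ·  [on edge]
    (3,3)@(7, 7): e=[40,-24,0] → ·  [on edge]
    (1,4)@(3, 9): e=[0,12,4] → #  [on edge]
    (2,4)@(5, 9): e=[24,-8,0] → ·  [on edge]
    (1,5)@(3, 11): e=[8,8,0] → ·  [on edge]
    (0,6)@(1, 13): e=[-8,24,0] → ·  [on edge]
    (0,7)@(1, 15): e=[0,20,-4] → ·  [on edge]
    (1,7)@(3, 15): e=[24,0,-8] → ·  [on edge]
  covered (2 px):
    · · · ·
    · · # ·
    · · · ·
    · · · ·
    · # · ·
    · · · ·
    · · · ·
    · · · ·

Result: [12,4,0]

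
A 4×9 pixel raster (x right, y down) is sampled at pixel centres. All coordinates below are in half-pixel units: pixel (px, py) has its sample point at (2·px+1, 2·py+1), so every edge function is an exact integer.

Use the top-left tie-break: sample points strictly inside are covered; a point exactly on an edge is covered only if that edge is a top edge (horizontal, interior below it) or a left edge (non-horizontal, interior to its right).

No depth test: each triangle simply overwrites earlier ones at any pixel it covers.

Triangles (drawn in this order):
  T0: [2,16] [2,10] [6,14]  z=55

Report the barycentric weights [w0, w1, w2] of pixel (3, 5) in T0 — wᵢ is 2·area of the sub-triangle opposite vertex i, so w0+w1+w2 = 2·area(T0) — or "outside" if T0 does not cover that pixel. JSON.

T0:
  2·area = 24
  edge (2, 16)→(2, 10): d=(0,-6) top-left  bias=+0
  edge (2, 10)→(6, 14): d=(4,4) right/bottom  bias=-1
  edge (6, 14)→(2, 16): d=(-4,2) right/bottom  bias=-1
    (0,4)@(1, 9): e=[-6,0,30] → ·  [on edge]
    (1,5)@(3, 11): e=[6,0,18] → ·  [on edge]
    (1,6)@(3, 13): e=[6,8,10] → █
    (2,6)@(5, 13): e=[18,0,6] → ·  [on edge]
    (1,7)@(3, 15): e=[6,16,2] → █
    (2,7)@(5, 15): e=[18,8,-2] → ·
    (3,7)@(7, 15): e=[30,0,-6] → ·  [on edge]
    (1,8)@(3, 17): e=[6,24,-6] → ·
  covered (2 px):
    · · · ·
    · · · ·
    · · · ·
    · · · ·
    · · · ·
    · · · ·
    · █ · ·
    · █ · ·
    · · · ·

Result: "outside"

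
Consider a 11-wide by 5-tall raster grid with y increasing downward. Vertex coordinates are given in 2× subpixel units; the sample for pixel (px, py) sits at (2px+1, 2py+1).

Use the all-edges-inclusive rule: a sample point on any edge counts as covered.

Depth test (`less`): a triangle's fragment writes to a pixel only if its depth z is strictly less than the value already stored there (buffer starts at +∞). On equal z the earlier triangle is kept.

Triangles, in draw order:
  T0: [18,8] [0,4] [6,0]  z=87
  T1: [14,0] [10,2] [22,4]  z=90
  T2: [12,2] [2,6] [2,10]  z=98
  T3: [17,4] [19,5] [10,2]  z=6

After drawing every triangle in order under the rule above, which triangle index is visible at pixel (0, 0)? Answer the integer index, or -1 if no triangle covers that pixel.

T0:
  2·area = 96
  edge (18, 8)→(0, 4): d=(-18,-4) inclusive
  edge (0, 4)→(6, 0): d=(6,-4) inclusive
  edge (6, 0)→(18, 8): d=(12,8) inclusive
    (2,0)@(5, 1): e=[74,2,20] → #
    (3,0)@(7, 1): e=[82,10,4] → #
    (4,0)@(9, 1): e=[90,18,-12] → ·
    (1,1)@(3, 3): e=[30,6,60] → #
    (4,1)@(9, 3): e=[54,30,12] → #
    (5,1)@(11, 3): e=[62,38,-4] → ·
    (1,2)@(3, 5): e=[-6,18,84] → ·
    (2,2)@(5, 5): e=[2,26,68] → #
    (5,2)@(11, 5): e=[26,50,20] → #
    (6,2)@(13, 5): e=[34,58,4] → #
    (7,2)@(15, 5): e=[42,66,-12] → ·
    (2,3)@(5, 7): e=[-34,38,92] → ·
  covered (12 px):
    · · # # · · · · · · ·
    · # # # # · · · · · ·
    · · # # # # # · · · ·
    · · · · · · · # · · ·
    · · · · · · · · · · ·
T1:
  2·area = 32  (B↔C swapped to make it positive)
  edge (14, 0)→(22, 4): d=(8,4) inclusive
  edge (22, 4)→(10, 2): d=(-12,-2) inclusive
  edge (10, 2)→(14, 0): d=(4,-2) inclusive
    (6,0)@(13, 1): e=[12,18,2] → #
    (7,0)@(15, 1): e=[4,22,6] → #
    (8,0)@(17, 1): e=[-4,26,10] → ·
    (6,1)@(13, 3): e=[28,-6,10] → ·
    (7,1)@(15, 3): e=[20,-2,14] → ·
    (8,1)@(17, 3): e=[12,2,18] → #
    (9,1)@(19, 3): e=[4,6,22] → #
    (10,1)@(21, 3): e=[-4,10,26] → ·
    (8,2)@(17, 5): e=[28,-22,26] → ·
    (9,2)@(19, 5): e=[20,-18,30] → ·
  covered (4 px):
    · · · · · · # # · · ·
    · · · · · · · · # # ·
    · · · · · · · · · · ·
    · · · · · · · · · · ·
    · · · · · · · · · · ·
T2:
  2·area = 40  (B↔C swapped to make it positive)
  edge (12, 2)→(2, 10): d=(-10,8) inclusive
  edge (2, 10)→(2, 6): d=(0,-4) inclusive
  edge (2, 6)→(12, 2): d=(10,-4) inclusive
    (2,2)@(5, 5): e=[26,12,2] → #
    (3,2)@(7, 5): e=[10,20,10] → #
    (4,2)@(9, 5): e=[-6,28,18] → ·
    (1,3)@(3, 7): e=[22,4,14] → #
    (3,3)@(7, 7): e=[-10,20,30] → ·
    (1,4)@(3, 9): e=[2,4,34] → #
    (2,4)@(5, 9): e=[-14,12,42] → ·
  covered (5 px):
    · · · · · · · · · · ·
    · · · · · · · · · · ·
    · · # # · · · · · · ·
    · # # · · · · · · · ·
    · # · · · · · · · · ·
T3:
  2·area = 3
  edge (17, 4)→(19, 5): d=(2,1) inclusive
  edge (19, 5)→(10, 2): d=(-9,-3) inclusive
  edge (10, 2)→(17, 4): d=(7,2) inclusive
    (3,0)@(7, 1): e=[4,0,-1] → ·  [on edge]
    (5,0)@(11, 1): e=[0,12,-9] → ·  [on edge]
    (6,1)@(13, 3): e=[2,0,1] → #  [on edge]
    (7,1)@(15, 3): e=[0,6,-3] → ·  [on edge]
    (6,2)@(13, 5): e=[6,-18,15] → ·
    (9,2)@(19, 5): e=[0,0,3] → #  [on edge]
    (10,2)@(21, 5): e=[-2,6,-1] → ·
    (9,3)@(19, 7): e=[4,-18,17] → ·
  covered (2 px):
    · · · · · · · · · · ·
    · · · · · · # · · · ·
    · · · · · · · · · # ·
    · · · · · · · · · · ·
    · · · · · · · · · · ·

Z-buffer (winner per pixel, '.' = empty):
  . . 0 0 . . 1 1 . . .
  . 0 0 0 0 . 3 . 1 1 .
  . . 0 0 0 0 0 . . 3 .
  . 2 2 . . . . 0 . . .
  . 2 . . . . . . . . .

Result: -1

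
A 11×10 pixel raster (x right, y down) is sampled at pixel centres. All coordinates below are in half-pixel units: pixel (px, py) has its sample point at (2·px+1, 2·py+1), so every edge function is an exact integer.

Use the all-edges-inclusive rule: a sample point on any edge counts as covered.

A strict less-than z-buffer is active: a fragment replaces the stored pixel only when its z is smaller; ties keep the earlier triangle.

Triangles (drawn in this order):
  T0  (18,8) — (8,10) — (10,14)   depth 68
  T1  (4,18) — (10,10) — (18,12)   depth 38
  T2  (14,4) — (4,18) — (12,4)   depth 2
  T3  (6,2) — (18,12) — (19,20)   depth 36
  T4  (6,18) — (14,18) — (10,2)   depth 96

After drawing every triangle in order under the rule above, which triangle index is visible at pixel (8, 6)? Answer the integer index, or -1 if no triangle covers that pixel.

T0:
  2·area = 44  (B↔C swapped to make it positive)
  edge (18, 8)→(10, 14): d=(-8,6) inclusive
  edge (10, 14)→(8, 10): d=(-2,-4) inclusive
  edge (8, 10)→(18, 8): d=(10,-2) inclusive
    (6,4)@(13, 9): e=[22,22,0] → #  [on edge]
    (7,4)@(15, 9): e=[10,30,4] → #
    (8,4)@(17, 9): e=[-2,38,8] → ·
    (1,5)@(3, 11): e=[66,-22,0] → ·  [on edge]
    (4,5)@(9, 11): e=[30,2,12] → #
    (5,5)@(11, 11): e=[18,10,16] → #
    (7,5)@(15, 11): e=[-6,26,24] → ·
    (4,6)@(9, 13): e=[14,-2,32] → ·
    (5,6)@(11, 13): e=[2,6,36] → #
    (6,6)@(13, 13): e=[-10,14,40] → ·
    (5,7)@(11, 15): e=[-14,2,56] → ·
  covered (6 px):
    · · · · · · · · · · ·
    · · · · · · · · · · ·
    · · · · · · · · · · ·
    · · · · · · · · · · ·
    · · · · · · # # · · ·
    · · · · # # # · · · ·
    · · · · · # · · · · ·
    · · · · · · · · · · ·
    · · · · · · · · · · ·
    · · · · · · · · · · ·
T1:
  2·area = 76
  edge (4, 18)→(10, 10): d=(6,-8) inclusive
  edge (10, 10)→(18, 12): d=(8,2) inclusive
  edge (18, 12)→(4, 18): d=(-14,6) inclusive
    (5,5)@(11, 11): e=[14,6,56] → #
    (6,5)@(13, 11): e=[30,2,44] → #
    (7,5)@(15, 11): e=[46,-2,32] → ·
    (4,6)@(9, 13): e=[10,26,40] → #
    (7,6)@(15, 13): e=[58,14,4] → #
    (8,6)@(17, 13): e=[74,10,-8] → ·
    (3,7)@(7, 15): e=[6,46,24] → #
    (5,7)@(11, 15): e=[38,38,0] → #  [on edge]
    (6,7)@(13, 15): e=[54,34,-12] → ·
    (7,7)@(15, 15): e=[70,30,-24] → ·
    (2,8)@(5, 17): e=[2,66,8] → #
    (3,8)@(7, 17): e=[18,62,-4] → ·
  covered (10 px):
    · · · · · · · · · · ·
    · · · · · · · · · · ·
    · · · · · · · · · · ·
    · · · · · · · · · · ·
    · · · · · · · · · · ·
    · · · · · # # · · · ·
    · · · · # # # # · · ·
    · · · # # # · · · · ·
    · · # · · · · · · · ·
    · · · · · · · · · · ·
T2:
  2·area = 28
  edge (14, 4)→(4, 18): d=(-10,14) inclusive
  edge (4, 18)→(12, 4): d=(8,-14) inclusive
  edge (12, 4)→(14, 4): d=(2,0) inclusive
    (6,2)@(13, 5): e=[4,22,2] → #
    (7,2)@(15, 5): e=[-24,50,2] → ·
    (5,3)@(11, 7): e=[12,10,6] → #
    (6,3)@(13, 7): e=[-16,38,6] → ·
    (5,4)@(11, 9): e=[-8,26,10] → ·
    (4,5)@(9, 11): e=[0,14,14] → #  [on edge]
    (5,5)@(11, 11): e=[-28,42,14] → ·
    (3,6)@(7, 13): e=[8,2,18] → #
    (4,6)@(9, 13): e=[-20,30,18] → ·
    (3,7)@(7, 15): e=[-12,18,22] → ·
  covered (4 px):
    · · · · · · · · · · ·
    · · · · · · · · · · ·
    · · · · · · # · · · ·
    · · · · · # · · · · ·
    · · · · · · · · · · ·
    · · · · # · · · · · ·
    · · · # · · · · · · ·
    · · · · · · · · · · ·
    · · · · · · · · · · ·
    · · · · · · · · · · ·
T3:
  2·area = 86
  edge (6, 2)→(18, 12): d=(12,10) inclusive
  edge (18, 12)→(19, 20): d=(1,8) inclusive
  edge (19, 20)→(6, 2): d=(-13,-18) inclusive
    (3,1)@(7, 3): e=[2,79,5] → #
    (4,1)@(9, 3): e=[-18,63,41] → ·
    (3,2)@(7, 5): e=[26,81,-21] → ·
    (4,2)@(9, 5): e=[6,65,15] → #
    (5,2)@(11, 5): e=[-14,49,51] → ·
    (4,3)@(9, 7): e=[30,67,-11] → ·
    (5,3)@(11, 7): e=[10,51,25] → #
    (6,3)@(13, 7): e=[-10,35,61] → ·
    (5,4)@(11, 9): e=[34,53,-1] → ·
    (6,4)@(13, 9): e=[14,37,35] → #
    (7,4)@(15, 9): e=[-6,21,71] → ·
    (6,5)@(13, 11): e=[38,39,9] → #
  covered (10 px):
    · · · · · · · · · · ·
    · · · # · · · · · · ·
    · · · · # · · · · · ·
    · · · · · # · · · · ·
    · · · · · · # · · · ·
    · · · · · · # # · · ·
    · · · · · · · # # · ·
    · · · · · · · · # · ·
    · · · · · · · · # · ·
    · · · · · · · · · · ·
T4:
  2·area = 128  (B↔C swapped to make it positive)
  edge (6, 18)→(10, 2): d=(4,-16) inclusive
  edge (10, 2)→(14, 18): d=(4,16) inclusive
  edge (14, 18)→(6, 18): d=(-8,0) inclusive
    (4,3)@(9, 7): e=[4,36,88] → #
    (5,3)@(11, 7): e=[36,4,88] → #
    (6,3)@(13, 7): e=[68,-28,88] → ·
    (4,4)@(9, 9): e=[12,44,72] → #
    (6,4)@(13, 9): e=[76,-20,72] → ·
    (4,5)@(9, 11): e=[20,52,56] → #
    (6,5)@(13, 11): e=[84,-12,56] → ·
    (4,6)@(9, 13): e=[28,60,40] → #
    (6,6)@(13, 13): e=[92,-4,40] → ·
    (3,7)@(7, 15): e=[4,100,24] → #
    (6,7)@(13, 15): e=[100,4,24] → #
    (7,7)@(15, 15): e=[132,-28,24] → ·
  covered (16 px):
    · · · · · · · · · · ·
    · · · · · · · · · · ·
    · · · · · · · · · · ·
    · · · · # # · · · · ·
    · · · · # # · · · · ·
    · · · · # # · · · · ·
    · · · · # # · · · · ·
    · · · # # # # · · · ·
    · · · # # # # · · · ·
    · · · · · · · · · · ·

Z-buffer (winner per pixel, '.' = empty):
  . . . . . . . . . . .
  . . . 3 . . . . . . .
  . . . . 3 . 2 . . . .
  . . . . 4 2 . . . . .
  . . . . 4 4 3 0 . . .
  . . . . 2 1 3 3 . . .
  . . . 2 1 1 1 3 3 . .
  . . . 1 1 1 4 . 3 . .
  . . 1 4 4 4 4 . 3 . .
  . . . . . . . . . . .

Final: 3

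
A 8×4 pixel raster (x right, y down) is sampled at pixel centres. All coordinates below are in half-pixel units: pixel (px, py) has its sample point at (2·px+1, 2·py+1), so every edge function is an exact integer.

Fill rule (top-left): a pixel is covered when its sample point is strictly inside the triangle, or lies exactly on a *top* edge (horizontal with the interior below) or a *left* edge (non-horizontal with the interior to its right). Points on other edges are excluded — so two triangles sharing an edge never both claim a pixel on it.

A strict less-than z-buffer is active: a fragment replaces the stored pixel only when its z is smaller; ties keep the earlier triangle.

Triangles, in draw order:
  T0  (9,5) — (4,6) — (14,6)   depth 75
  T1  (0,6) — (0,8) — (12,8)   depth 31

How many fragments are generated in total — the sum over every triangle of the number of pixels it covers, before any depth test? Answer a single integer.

T0:
  2·area = 10  (B↔C swapped to make it positive)
  edge (9, 5)→(14, 6): d=(5,1) right/bottom  bias=-1
  edge (14, 6)→(4, 6): d=(-10,0) right/bottom  bias=-1
  edge (4, 6)→(9, 5): d=(5,-1) top-left  bias=+0
    (4,2)@(9, 5): e=[0,10,0] → .  [on edge]
  covered (0 px):
    . . . . . . . .
    . . . . . . . .
    . . . . . . . .
    . . . . . . . .
T1:
  2·area = 24  (B↔C swapped to make it positive)
  edge (0, 6)→(12, 8): d=(12,2) right/bottom  bias=-1
  edge (12, 8)→(0, 8): d=(-12,0) right/bottom  bias=-1
  edge (0, 8)→(0, 6): d=(0,-2) top-left  bias=+0
    (0,3)@(1, 7): e=[10,12,2] → X
    (1,3)@(3, 7): e=[6,12,6] → X
    (2,3)@(5, 7): e=[2,12,10] → X
    (3,3)@(7, 7): e=[-2,12,14] → .
  covered (3 px):
    . . . . . . . .
    . . . . . . . .
    . . . . . . . .
    X X X . . . . .

Result: 3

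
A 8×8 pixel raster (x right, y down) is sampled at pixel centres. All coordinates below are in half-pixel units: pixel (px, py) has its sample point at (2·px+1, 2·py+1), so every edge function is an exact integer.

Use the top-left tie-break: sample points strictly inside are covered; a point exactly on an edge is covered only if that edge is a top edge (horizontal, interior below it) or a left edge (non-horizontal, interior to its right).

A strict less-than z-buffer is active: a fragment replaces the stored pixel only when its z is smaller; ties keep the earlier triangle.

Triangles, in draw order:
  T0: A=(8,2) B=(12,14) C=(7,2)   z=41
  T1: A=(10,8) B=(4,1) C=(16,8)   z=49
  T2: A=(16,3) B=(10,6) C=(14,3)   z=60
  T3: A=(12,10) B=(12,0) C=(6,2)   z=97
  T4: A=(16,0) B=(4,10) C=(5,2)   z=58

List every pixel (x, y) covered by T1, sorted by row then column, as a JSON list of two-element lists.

T0:
  2·area = 12
  edge (8, 2)→(12, 14): d=(4,12) right/bottom  bias=-1
  edge (12, 14)→(7, 2): d=(-5,-12) top-left  bias=+0
  edge (7, 2)→(8, 2): d=(1,0) top-left  bias=+0
    (4,2)@(9, 5): e=[0,9,3] → ·  [on edge]
    (5,5)@(11, 11): e=[0,3,9] → ·  [on edge]
  covered (0 px):
    · · · · · · · ·
    · · · · · · · ·
    · · · · · · · ·
    · · · · · · · ·
    · · · · · · · ·
    · · · · · · · ·
    · · · · · · · ·
    · · · · · · · ·
T1:
  2·area = 42
  edge (10, 8)→(4, 1): d=(-6,-7) top-left  bias=+0
  edge (4, 1)→(16, 8): d=(12,7) right/bottom  bias=-1
  edge (16, 8)→(10, 8): d=(-6,0) right/bottom  bias=-1
    (3,1)@(7, 3): e=[9,3,30] → █
    (4,1)@(9, 3): e=[23,-11,30] → ·
    (3,2)@(7, 5): e=[-3,27,18] → ·
    (4,2)@(9, 5): e=[11,13,18] → █
    (5,2)@(11, 5): e=[25,-1,18] → ·
    (4,3)@(9, 7): e=[-1,37,6] → ·
    (5,3)@(11, 7): e=[13,23,6] → █
    (6,3)@(13, 7): e=[27,9,6] → █
    (7,3)@(15, 7): e=[41,-5,6] → ·
    (5,4)@(11, 9): e=[1,47,-6] → ·
    (6,4)@(13, 9): e=[15,33,-6] → ·
  covered (4 px):
    · · · · · · · ·
    · · · █ · · · ·
    · · · · █ · · ·
    · · · · · █ █ ·
    · · · · · · · ·
    · · · · · · · ·
    · · · · · · · ·
    · · · · · · · ·
T2:
  2·area = 6
  edge (16, 3)→(10, 6): d=(-6,3) right/bottom  bias=-1
  edge (10, 6)→(14, 3): d=(4,-3) top-left  bias=+0
  edge (14, 3)→(16, 3): d=(2,0) top-left  bias=+0
    (0,1)@(1, 3): e=[45,-39,0] → ·  [on edge]
    (1,1)@(3, 3): e=[39,-33,0] → ·  [on edge]
    (2,1)@(5, 3): e=[33,-27,0] → ·  [on edge]
    (3,1)@(7, 3): e=[27,-21,0] → ·  [on edge]
    (4,1)@(9, 3): e=[21,-15,0] → ·  [on edge]
    (5,1)@(11, 3): e=[15,-9,0] → ·  [on edge]
    (6,1)@(13, 3): e=[9,-3,0] → ·  [on edge]
    (7,1)@(15, 3): e=[3,3,0] → █  [on edge]
    (7,2)@(15, 5): e=[-9,11,4] → ·
  covered (1 px):
    · · · · · · · ·
    · · · · · · · █
    · · · · · · · ·
    · · · · · · · ·
    · · · · · · · ·
    · · · · · · · ·
    · · · · · · · ·
    · · · · · · · ·
T3:
  2·area = 60  (B↔C swapped to make it positive)
  edge (12, 10)→(6, 2): d=(-6,-8) top-left  bias=+0
  edge (6, 2)→(12, 0): d=(6,-2) top-left  bias=+0
  edge (12, 0)→(12, 10): d=(0,10) right/bottom  bias=-1
    (4,0)@(9, 1): e=[30,0,30] → █  [on edge]
    (5,0)@(11, 1): e=[46,4,10] → █
    (6,0)@(13, 1): e=[62,8,-10] → ·
    (1,1)@(3, 3): e=[-30,0,90] → ·  [on edge]
    (3,1)@(7, 3): e=[2,8,50] → █
    (6,1)@(13, 3): e=[50,20,-10] → ·
    (3,2)@(7, 5): e=[-10,20,50] → ·
    (4,2)@(9, 5): e=[6,24,30] → █
    (6,2)@(13, 5): e=[38,32,-10] → ·
    (4,3)@(9, 7): e=[-6,36,30] → ·
    (5,3)@(11, 7): e=[10,40,10] → █
    (6,3)@(13, 7): e=[26,44,-10] → ·
  covered (8 px):
    · · · · █ █ · ·
    · · · █ █ █ · ·
    · · · · █ █ · ·
    · · · · · █ · ·
    · · · · · · · ·
    · · · · · · · ·
    · · · · · · · ·
    · · · · · · · ·
T4:
  2·area = 86
  edge (16, 0)→(4, 10): d=(-12,10) right/bottom  bias=-1
  edge (4, 10)→(5, 2): d=(1,-8) top-left  bias=+0
  edge (5, 2)→(16, 0): d=(11,-2) top-left  bias=+0
    (5,0)@(11, 1): e=[38,47,1] → █
    (6,0)@(13, 1): e=[18,63,5] → █
    (7,0)@(15, 1): e=[-2,79,9] → ·
    (2,1)@(5, 3): e=[74,1,11] → █
    (3,1)@(7, 3): e=[54,17,15] → █
    (4,1)@(9, 3): e=[34,33,19] → █
    (6,1)@(13, 3): e=[-6,65,27] → ·
    (2,2)@(5, 5): e=[50,3,33] → █
    (5,2)@(11, 5): e=[-10,51,45] → ·
    (2,3)@(5, 7): e=[26,5,55] → █
    (4,3)@(9, 7): e=[-14,37,63] → ·
    (2,4)@(5, 9): e=[2,7,77] → █
  covered (12 px):
    · · · · · █ █ ·
    · · █ █ █ █ · ·
    · · █ █ █ · · ·
    · · █ █ · · · ·
    · · █ · · · · ·
    · · · · · · · ·
    · · · · · · · ·
    · · · · · · · ·

Final: [[3,1],[4,2],[5,3],[6,3]]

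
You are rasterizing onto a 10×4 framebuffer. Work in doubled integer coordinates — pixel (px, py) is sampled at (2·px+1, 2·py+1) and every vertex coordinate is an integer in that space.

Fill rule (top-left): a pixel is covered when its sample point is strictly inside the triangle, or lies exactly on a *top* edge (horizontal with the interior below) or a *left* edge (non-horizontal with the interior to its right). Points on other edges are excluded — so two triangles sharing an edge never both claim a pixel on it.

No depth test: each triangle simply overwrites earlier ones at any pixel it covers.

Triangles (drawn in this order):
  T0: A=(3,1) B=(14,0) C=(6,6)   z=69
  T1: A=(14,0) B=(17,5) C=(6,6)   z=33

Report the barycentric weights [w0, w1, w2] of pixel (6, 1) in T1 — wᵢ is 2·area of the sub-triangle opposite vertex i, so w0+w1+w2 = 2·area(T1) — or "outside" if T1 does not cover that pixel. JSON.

T0:
  2·area = 58
  edge (3, 1)→(14, 0): d=(11,-1) top-left  bias=+0
  edge (14, 0)→(6, 6): d=(-8,6) right/bottom  bias=-1
  edge (6, 6)→(3, 1): d=(-3,-5) top-left  bias=+0
    (1,0)@(3, 1): e=[0,58,0] → X  [on edge]
    (2,0)@(5, 1): e=[2,46,10] → X
    (3,0)@(7, 1): e=[4,34,20] → X
    (4,0)@(9, 1): e=[6,22,30] → X
    (5,0)@(11, 1): e=[8,10,40] → X
    (6,0)@(13, 1): e=[10,-2,50] → .
    (1,1)@(3, 3): e=[22,42,-6] → .
    (2,1)@(5, 3): e=[24,30,4] → X
    (5,1)@(11, 3): e=[30,-6,34] → .
    (2,2)@(5, 5): e=[46,14,-2] → .
    (3,2)@(7, 5): e=[48,2,8] → X
    (4,2)@(9, 5): e=[50,-10,18] → .
  covered (9 px):
    . X X X X X . . . .
    . . X X X . . . . .
    . . . X . . . . . .
    . . . . . . . . . .
T1:
  2·area = 58
  edge (14, 0)→(17, 5): d=(3,5) right/bottom  bias=-1
  edge (17, 5)→(6, 6): d=(-11,1) right/bottom  bias=-1
  edge (6, 6)→(14, 0): d=(8,-6) top-left  bias=+0
    (6,0)@(13, 1): e=[8,48,2] → X
    (7,0)@(15, 1): e=[-2,46,14] → .
    (5,1)@(11, 3): e=[24,28,6] → X
    (7,1)@(15, 3): e=[4,24,30] → X
    (8,1)@(17, 3): e=[-6,22,42] → .
    (4,2)@(9, 5): e=[40,8,10] → X
    (8,2)@(17, 5): e=[0,0,58] → .  [on edge]
    (4,3)@(9, 7): e=[46,-14,26] → .
    (5,3)@(11, 7): e=[36,-16,38] → .
    (6,3)@(13, 7): e=[26,-18,50] → .
    (7,3)@(15, 7): e=[16,-20,62] → .
  covered (8 px):
    . . . . . . X . . .
    . . . . . X X X . .
    . . . . X X X X . .
    . . . . . . . . . .

Result: [26,18,14]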